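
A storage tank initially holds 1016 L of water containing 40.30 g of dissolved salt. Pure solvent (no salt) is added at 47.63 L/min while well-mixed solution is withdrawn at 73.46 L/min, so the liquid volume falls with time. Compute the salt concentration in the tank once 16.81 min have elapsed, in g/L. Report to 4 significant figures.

Let m(t) be the amount of salt. Volume: V(t) = V₀ + (Q_in − Q_out) t = 1016 − 25.8300 t; V(16.81) = 581.798 L.
No salt enters, so dm/dt = −Q_out · (m/V).
dm/m = −Q_out dt/(V₀ − 25.8300 t); integrating gives ln(m/m₀) = −(Q_out/(Q_in−Q_out)) ln(V/V₀).
m = m₀ (V₀/V)^(Q_out/(Q_in−Q_out)) = 40.30 × (1016/581.798)^(-2.84398) = 8.25498 g.
C = m/V = 8.25498/581.798 = 0.0141887 g/L.

0.01419 g/L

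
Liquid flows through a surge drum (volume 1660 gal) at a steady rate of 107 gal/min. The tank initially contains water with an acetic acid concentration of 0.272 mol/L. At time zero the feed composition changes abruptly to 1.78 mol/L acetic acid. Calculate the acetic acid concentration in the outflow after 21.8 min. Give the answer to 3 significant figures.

1.41 mol/L

Mass balance on the solute (V constant): V dC/dt = Q(C_in − C).
So dC/dt = (C_in − C)/τ with τ = V/Q = 1660/107 = 15.514 min.
Integrating: C(t) = C_in + (C₀ − C_in) e^(−t/τ).
C(21.8) = 1.78 + (0.272 − 1.78)·e^(−21.8/15.514) = 1.78 + (-1.5080)·0.24532 = 1.4101 mol/L.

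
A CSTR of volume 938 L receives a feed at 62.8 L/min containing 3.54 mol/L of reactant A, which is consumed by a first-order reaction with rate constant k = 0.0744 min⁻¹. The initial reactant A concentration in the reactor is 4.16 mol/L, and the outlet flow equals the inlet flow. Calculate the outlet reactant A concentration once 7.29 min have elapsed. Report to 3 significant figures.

2.56 mol/L

Accumulation = in − out − consumed: V dC/dt = Q C_in − Q C − k V C.
This is linear with rate a = Q/V + k = 0.14135 min⁻¹.
C_ss = Q C_in/(Q + kV) = 1.6767 mol/L; C(t) = C_ss + (C₀ − C_ss) e^(−a t).
C(7.29) = 1.6767 + (2.4833)·e^(−0.14135·7.29) = 1.6767 + (2.4833)·0.35685 = 2.5629 mol/L.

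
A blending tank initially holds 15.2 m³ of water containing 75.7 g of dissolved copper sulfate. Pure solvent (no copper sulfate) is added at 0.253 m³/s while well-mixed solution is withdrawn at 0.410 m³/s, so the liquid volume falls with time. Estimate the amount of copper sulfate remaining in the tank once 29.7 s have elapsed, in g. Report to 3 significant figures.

Total volume: dV/dt = Q_in − Q_out = -0.15700 m³/s, so V(t) = 15.2 − 0.15700 t and V(29.7) = 10.537 m³.
No copper sulfate enters, so dm/dt = −Q_out · (m/V).
Separate: dm/m = −Q_out dt/V(t) ⇒ ln(m/m₀) = −(Q_out/(Q_in−Q_out)) ln(V/V₀).
m = m₀ (V₀/V)^(Q_out/(Q_in−Q_out)) = 75.7 × (15.2/10.537)^(-2.6115) = 29.077 g.

29.1 g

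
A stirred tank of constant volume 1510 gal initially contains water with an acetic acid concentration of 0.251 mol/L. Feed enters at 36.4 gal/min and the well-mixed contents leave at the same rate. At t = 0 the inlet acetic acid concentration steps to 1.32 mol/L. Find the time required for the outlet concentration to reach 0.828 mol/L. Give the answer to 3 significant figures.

32.2 min

Species balance on the tank: V dC/dt = Q(C_in − C), so τ = V/Q = 41.484 min.
C(t) = C_in + (C₀ − C_in) e^(−t/τ). Set C = 0.828 and solve for t:
e^(−t/τ) = (C − C_in)/(C₀ − C_in) = (0.828 − 1.32)/(0.251 − 1.32) = 0.46024
t = −τ ln(…) = 41.484 × 0.77600 = 32.191 min.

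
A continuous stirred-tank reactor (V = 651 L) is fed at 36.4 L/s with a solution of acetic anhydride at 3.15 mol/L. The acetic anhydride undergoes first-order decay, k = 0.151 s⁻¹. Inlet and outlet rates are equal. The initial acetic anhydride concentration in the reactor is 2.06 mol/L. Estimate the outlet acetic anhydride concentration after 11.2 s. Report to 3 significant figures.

0.970 mol/L

V dC/dt = Q(C_in − C) − k V C.
dC/dt = (Q/V) C_in − (Q/V + k) C; effective rate a = Q/V + k = 0.055914 + 0.151 = 0.20691 s⁻¹.
C_ss = Q C_in/(Q + kV) = 0.85122 mol/L; C(t) = C_ss + (C₀ − C_ss) e^(−a t).
C(11.2) = 0.85122 + (1.2088)·e^(−0.20691·11.2) = 0.85122 + (1.2088)·0.098526 = 0.97031 mol/L.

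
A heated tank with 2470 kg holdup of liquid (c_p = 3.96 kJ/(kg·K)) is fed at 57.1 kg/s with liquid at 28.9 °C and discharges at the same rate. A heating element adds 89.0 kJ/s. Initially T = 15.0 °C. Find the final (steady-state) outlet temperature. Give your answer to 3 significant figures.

M c_p dT/dt = ṁ c_p (T_in − T) + Q̇.
At steady state dT/dt = 0 ⇒ T_ss = T_in + Q̇/(ṁ c_p) = 28.9 + 89.0/(57.1·3.96) = 29.294 °C.

29.3 °C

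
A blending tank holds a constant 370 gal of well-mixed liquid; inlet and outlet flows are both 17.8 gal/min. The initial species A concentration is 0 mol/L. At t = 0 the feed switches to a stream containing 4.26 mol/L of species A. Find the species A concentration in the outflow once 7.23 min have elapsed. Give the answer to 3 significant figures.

1.25 mol/L

Mass balance on the solute (V constant): V dC/dt = Q(C_in − C).
So dC/dt = (C_in − C)/τ with τ = V/Q = 370/17.8 = 20.787 min.
Integrating: C(t) = C_in + (C₀ − C_in) e^(−t/τ).
C(7.23) = 4.26 + (0 − 4.26)·e^(−7.23/20.787) = 4.26 + (-4.2600)·0.70622 = 1.2515 mol/L.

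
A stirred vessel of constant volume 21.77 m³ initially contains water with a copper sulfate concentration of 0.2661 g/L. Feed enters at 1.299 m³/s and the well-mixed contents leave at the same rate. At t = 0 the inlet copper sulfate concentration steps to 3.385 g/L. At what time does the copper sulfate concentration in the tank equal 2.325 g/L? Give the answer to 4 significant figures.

18.09 s

Unsteady species balance (constant V, well mixed): V dC/dt = Q(C_in − C), so τ = V/Q = 16.7590 s.
C(t) = C_in + (C₀ − C_in) e^(−t/τ). Set C = 2.325 and solve for t:
e^(−t/τ) = (C − C_in)/(C₀ − C_in) = (2.325 − 3.385)/(0.2661 − 3.385) = 0.339863
t = −τ ln(…) = 16.7590 × 1.07921 = 18.0866 s.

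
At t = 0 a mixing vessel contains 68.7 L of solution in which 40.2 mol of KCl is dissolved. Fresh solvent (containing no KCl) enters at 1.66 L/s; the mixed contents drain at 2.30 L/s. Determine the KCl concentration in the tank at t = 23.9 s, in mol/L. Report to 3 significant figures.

0.304 mol/L

Let m(t) be the amount of KCl. Volume: V(t) = V₀ + (Q_in − Q_out) t = 68.7 − 0.64000 t; V(23.9) = 53.404 L.
Solute balance: dm/dt = 0 − Q_out C = −Q_out m/V(t).
dm/m = −Q_out dt/(V₀ − 0.64000 t); integrating gives ln(m/m₀) = −(Q_out/(Q_in−Q_out)) ln(V/V₀).
m = m₀ (V₀/V)^(Q_out/(Q_in−Q_out)) = 40.2 × (68.7/53.404)^(-3.5938) = 16.260 mol.
C = m/V = 16.260/53.404 = 0.30448 mol/L.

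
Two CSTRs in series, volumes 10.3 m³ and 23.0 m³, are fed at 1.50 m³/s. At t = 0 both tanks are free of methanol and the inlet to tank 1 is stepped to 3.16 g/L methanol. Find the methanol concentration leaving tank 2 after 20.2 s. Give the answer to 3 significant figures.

1.76 g/L

Species balance on tank i: dCᵢ/dt = (Cᵢ₋₁ − Cᵢ)/τᵢ with τᵢ = Vᵢ/Q.
τ₁ = 10.3/1.50 = 6.8667 s; τ₂ = 23.0/1.50 = 15.333 s.
Tank 1: C₁ = C_in(1 − e^(−t/τ₁)). Tank 2 (τ₁ ≠ τ₂): C₂ = C_in[1 − (τ₁ e^(−t/τ₁) − τ₂ e^(−t/τ₂))/(τ₁ − τ₂)].
At t = 20.2: e^(−t/τ₁) = 0.052773, e^(−t/τ₂) = 0.26783.
C₂ = 3.16·[1 − (6.8667·0.052773 − 15.333·0.26783)/(-8.4667)] = 3.16·0.55775 = 1.7625 g/L.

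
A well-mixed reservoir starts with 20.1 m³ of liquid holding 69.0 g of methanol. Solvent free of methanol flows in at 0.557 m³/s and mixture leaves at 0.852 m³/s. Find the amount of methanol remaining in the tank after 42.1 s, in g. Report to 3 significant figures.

Total volume: dV/dt = Q_in − Q_out = -0.29500 m³/s, so V(t) = 20.1 − 0.29500 t and V(42.1) = 7.6805 m³.
Solute balance: dm/dt = 0 − Q_out C = −Q_out m/V(t).
dm/m = −Q_out dt/(V₀ − 0.29500 t); integrating gives ln(m/m₀) = −(Q_out/(Q_in−Q_out)) ln(V/V₀).
m = m₀ (V₀/V)^(Q_out/(Q_in−Q_out)) = 69.0 × (20.1/7.6805)^(-2.8881) = 4.2871 g.

4.29 g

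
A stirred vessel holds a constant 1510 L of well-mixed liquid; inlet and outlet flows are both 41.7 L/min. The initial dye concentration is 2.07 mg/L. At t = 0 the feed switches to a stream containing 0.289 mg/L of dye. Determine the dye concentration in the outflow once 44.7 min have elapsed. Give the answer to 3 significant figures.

0.807 mg/L

Accumulation = in − out for the solute gives V dC/dt = Q(C_in − C).
Rewrite as dC/dt + C/τ = C_in/τ, τ = V/Q = 36.211 min.
Integrating: C(t) = C_in + (C₀ − C_in) e^(−t/τ).
C(44.7) = 0.289 + (2.07 − 0.289)·e^(−44.7/36.211) = 0.289 + (1.7810)·0.29100 = 0.80727 mg/L.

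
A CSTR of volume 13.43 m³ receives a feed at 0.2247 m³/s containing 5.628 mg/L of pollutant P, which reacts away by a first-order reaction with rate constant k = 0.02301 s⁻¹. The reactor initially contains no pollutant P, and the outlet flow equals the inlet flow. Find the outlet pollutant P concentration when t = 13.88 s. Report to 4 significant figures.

1.005 mg/L

Accumulation = in − out − consumed: V dC/dt = Q C_in − Q C − k V C.
This is linear with rate a = Q/V + k = 0.0397412 s⁻¹.
C_ss = Q C_in/(Q + kV) = 2.36941 mg/L; C(t) = C_ss + (C₀ − C_ss) e^(−a t).
C(13.88) = 2.36941 + (-2.36941)·e^(−0.0397412·13.88) = 2.36941 + (-2.36941)·0.576023 = 1.00458 mg/L.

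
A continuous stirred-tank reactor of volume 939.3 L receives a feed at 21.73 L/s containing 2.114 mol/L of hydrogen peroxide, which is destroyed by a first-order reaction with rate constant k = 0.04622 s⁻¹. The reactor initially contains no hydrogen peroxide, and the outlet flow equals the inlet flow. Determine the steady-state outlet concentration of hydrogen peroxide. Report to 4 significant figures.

Accumulation = in − out − consumed: V dC/dt = Q C_in − Q C − k V C.
Steady state (dC/dt = 0): C_ss = Q C_in/(Q + kV) = C_in/(1 + kV/Q).
C_ss = 21.73·2.114/(21.73 + 0.04622·939.3) = 45.9372/65.1444 = 0.705159 mol/L.

0.7052 mol/L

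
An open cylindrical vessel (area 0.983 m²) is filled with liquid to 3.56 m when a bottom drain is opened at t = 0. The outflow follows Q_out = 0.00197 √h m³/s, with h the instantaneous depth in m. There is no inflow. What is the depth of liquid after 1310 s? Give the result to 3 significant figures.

0.330 m

A dh/dt = −Q_out = −0.00197 √h.
∫ h^(−1/2) dh = −(0.00197/A) ∫ dt, giving 2√h = 2√h₀ − (0.00197/A) t.
√h = √3.56 − 0.00197·1310/(2·0.983) = 1.8868 − 1.3127 = 0.57413.
h = 0.57413² = 0.32963 m.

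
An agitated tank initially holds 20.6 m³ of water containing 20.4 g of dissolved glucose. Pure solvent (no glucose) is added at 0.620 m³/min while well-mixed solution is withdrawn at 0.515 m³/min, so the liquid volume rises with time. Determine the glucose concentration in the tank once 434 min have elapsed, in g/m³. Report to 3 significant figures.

0.00101 g/m³

Let m(t) be the amount of glucose. Volume: V(t) = V₀ + (Q_in − Q_out) t = 20.6 + 0.10500 t; V(434) = 66.170 m³.
Species balance (pure solvent in): dm/dt = −Q_out · m/V(t).
Separate: dm/m = −Q_out dt/V(t) ⇒ ln(m/m₀) = −(Q_out/(Q_in−Q_out)) ln(V/V₀).
m = m₀ (V₀/V)^(Q_out/(Q_in−Q_out)) = 20.4 × (20.6/66.170)^(4.9048) = 0.066669 g.
C = m/V = 0.066669/66.170 = 0.0010075 g/m³.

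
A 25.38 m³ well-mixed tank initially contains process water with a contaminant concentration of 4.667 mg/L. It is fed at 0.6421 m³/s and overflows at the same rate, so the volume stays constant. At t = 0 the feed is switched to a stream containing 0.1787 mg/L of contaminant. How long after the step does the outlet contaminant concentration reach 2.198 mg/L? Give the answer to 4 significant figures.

Species balance: V dC/dt = Q(C_in − C) ⇒ τ = V/Q = 39.5266 s.
C(t) = C_in + (C₀ − C_in) e^(−t/τ). Set C = 2.198 and solve for t:
e^(−t/τ) = (C − C_in)/(C₀ − C_in) = (2.198 − 0.1787)/(4.667 − 0.1787) = 0.449903
t = −τ ln(…) = 39.5266 × 0.798723 = 31.5708 s.

31.57 s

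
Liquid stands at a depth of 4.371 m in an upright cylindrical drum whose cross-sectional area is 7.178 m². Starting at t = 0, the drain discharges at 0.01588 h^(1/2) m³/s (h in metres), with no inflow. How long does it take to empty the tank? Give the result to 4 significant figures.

1890 s

With no inflow, A dh/dt = −0.01588 √h.
This is separable: 2 d(√h)/dt = −0.01588/A, so √h = √h₀ − (0.01588/(2A)) t.
Tank is empty when √h = 0: t_empty = 2A√h₀/0.01588.
t_empty = 2·7.178·√4.371/0.01588 = 14.3560·2.09069/0.01588 = 1890.05 s.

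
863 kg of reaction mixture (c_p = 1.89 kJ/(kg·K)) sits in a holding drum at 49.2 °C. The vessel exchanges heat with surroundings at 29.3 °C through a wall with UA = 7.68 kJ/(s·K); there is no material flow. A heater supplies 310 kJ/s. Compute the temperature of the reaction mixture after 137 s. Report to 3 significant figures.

M c_p dT/dt = −UA(T − T_amb) + Q̇.
dT/dt = (T_ss − T)/τ with T_ss = T_amb + Q̇/UA = 29.3 + 310/7.68 = 69.665 °C, τ = M c_p/UA = 863·1.89/7.68 = 212.38 s.
T approaches T_ss exponentially: T(t) = T_ss + (T₀ − T_ss) e^(−t/τ).
T(137) = 69.665 + (-20.465)·0.52462 = 58.928 °C.

58.9 °C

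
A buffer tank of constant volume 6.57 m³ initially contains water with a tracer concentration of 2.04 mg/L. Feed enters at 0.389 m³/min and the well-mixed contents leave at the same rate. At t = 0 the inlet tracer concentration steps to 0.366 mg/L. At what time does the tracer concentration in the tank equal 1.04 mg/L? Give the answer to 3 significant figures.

Species balance: V dC/dt = Q(C_in − C) ⇒ τ = V/Q = 16.889 min.
C(t) = C_in + (C₀ − C_in) e^(−t/τ). Set C = 1.04 and solve for t:
e^(−t/τ) = (C − C_in)/(C₀ − C_in) = (1.04 − 0.366)/(2.04 − 0.366) = 0.40263
t = −τ ln(…) = 16.889 × 0.90974 = 15.365 min.

15.4 min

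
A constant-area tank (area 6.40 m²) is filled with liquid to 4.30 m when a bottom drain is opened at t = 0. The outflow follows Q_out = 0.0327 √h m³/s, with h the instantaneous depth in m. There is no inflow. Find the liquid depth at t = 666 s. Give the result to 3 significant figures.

0.139 m

With no inflow, A dh/dt = −0.0327 √h.
This is separable: 2 d(√h)/dt = −0.0327/A, so √h = √h₀ − (0.0327/(2A)) t.
√h = √4.30 − 0.0327·666/(2·6.40) = 2.0736 − 1.7014 = 0.37222.
h = 0.37222² = 0.13855 m.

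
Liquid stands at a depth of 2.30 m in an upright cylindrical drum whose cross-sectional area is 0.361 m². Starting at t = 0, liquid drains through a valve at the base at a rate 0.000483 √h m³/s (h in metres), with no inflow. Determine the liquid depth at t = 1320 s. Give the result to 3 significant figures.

0.401 m

A dh/dt = −Q_out = −0.000483 √h.
Separate and integrate: 2(√h − √h₀) = −(0.000483/A) t.
√h = √2.30 − 0.000483·1320/(2·0.361) = 1.5166 − 0.88305 = 0.63353.
h = 0.63353² = 0.40136 m.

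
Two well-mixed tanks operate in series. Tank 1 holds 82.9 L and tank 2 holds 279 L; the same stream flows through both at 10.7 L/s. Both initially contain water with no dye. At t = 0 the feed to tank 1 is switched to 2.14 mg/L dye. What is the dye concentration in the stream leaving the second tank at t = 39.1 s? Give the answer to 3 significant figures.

1.47 mg/L

Each tank obeys Vᵢ dCᵢ/dt = Q(Cᵢ₋₁ − Cᵢ), so τᵢ = Vᵢ/Q.
τ₁ = 82.9/10.7 = 7.7477 s; τ₂ = 279/10.7 = 26.075 s.
Tank 1: C₁ = C_in(1 − e^(−t/τ₁)). Tank 2 (τ₁ ≠ τ₂): C₂ = C_in[1 − (τ₁ e^(−t/τ₁) − τ₂ e^(−t/τ₂))/(τ₁ − τ₂)].
At t = 39.1: e^(−t/τ₁) = 0.0064306, e^(−t/τ₂) = 0.22323.
C₂ = 2.14·[1 − (7.7477·0.0064306 − 26.075·0.22323)/(-18.327)] = 2.14·0.68511 = 1.4661 mg/L.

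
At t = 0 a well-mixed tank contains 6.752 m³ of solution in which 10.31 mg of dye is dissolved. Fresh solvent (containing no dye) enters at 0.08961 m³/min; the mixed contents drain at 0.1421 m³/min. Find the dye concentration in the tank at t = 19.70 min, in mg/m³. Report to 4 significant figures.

Total volume: dV/dt = Q_in − Q_out = -0.0524900 m³/min, so V(t) = 6.752 − 0.0524900 t and V(19.70) = 5.71795 m³.
No dye enters, so dm/dt = −Q_out · (m/V).
Separate: dm/m = −Q_out dt/V(t) ⇒ ln(m/m₀) = −(Q_out/(Q_in−Q_out)) ln(V/V₀).
m = m₀ (V₀/V)^(Q_out/(Q_in−Q_out)) = 10.31 × (6.752/5.71795)^(-2.70718) = 6.57387 mg.
C = m/V = 6.57387/5.71795 = 1.14969 mg/m³.

1.150 mg/m³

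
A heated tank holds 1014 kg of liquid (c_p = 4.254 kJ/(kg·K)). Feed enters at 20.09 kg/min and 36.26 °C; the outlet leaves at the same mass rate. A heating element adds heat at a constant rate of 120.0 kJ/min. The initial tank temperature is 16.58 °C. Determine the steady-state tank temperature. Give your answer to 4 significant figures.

37.66 °C

M c_p dT/dt = ṁ c_p (T_in − T) + Q̇.
At steady state dT/dt = 0 ⇒ T_ss = T_in + Q̇/(ṁ c_p) = 36.26 + 120.0/(20.09·4.254) = 37.6641 °C.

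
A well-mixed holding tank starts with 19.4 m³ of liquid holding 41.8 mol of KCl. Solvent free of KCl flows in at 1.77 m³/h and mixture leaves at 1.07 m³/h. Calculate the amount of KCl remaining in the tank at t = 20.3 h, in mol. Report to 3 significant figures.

Total volume: dV/dt = Q_in − Q_out = 0.70000 m³/h, so V(t) = 19.4 + 0.70000 t and V(20.3) = 33.610 m³.
Solute balance: dm/dt = 0 − Q_out C = −Q_out m/V(t).
Separate: dm/m = −Q_out dt/V(t) ⇒ ln(m/m₀) = −(Q_out/(Q_in−Q_out)) ln(V/V₀).
m = m₀ (V₀/V)^(Q_out/(Q_in−Q_out)) = 41.8 × (19.4/33.610)^(1.5286) = 18.045 mol.

18.0 mol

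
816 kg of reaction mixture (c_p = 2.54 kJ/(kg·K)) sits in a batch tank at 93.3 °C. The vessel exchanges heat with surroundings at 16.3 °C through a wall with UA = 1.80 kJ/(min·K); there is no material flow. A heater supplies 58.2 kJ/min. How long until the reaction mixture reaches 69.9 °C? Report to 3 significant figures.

854 min

Lumped-capacitance energy balance: M c_p dT/dt = UA(T_amb − T) + Q̇.
τ = M c_p/UA = 1151.5 min; T_ss = T_amb + Q̇/UA = 16.3 + 58.2/1.80 = 48.633 °C.
T(t) = T_ss + (T₀ − T_ss)e^(−t/τ); set T = 69.9:
t = −τ ln[(T − T_ss)/(T₀ − T_ss)] = −1151.5 · ln(0.47612) = 854.49 min.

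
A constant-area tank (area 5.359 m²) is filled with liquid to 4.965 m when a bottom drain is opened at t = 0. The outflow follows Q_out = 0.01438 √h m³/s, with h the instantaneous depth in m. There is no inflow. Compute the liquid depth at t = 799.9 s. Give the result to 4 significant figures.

1.334 m

A dh/dt = −Q_out = −0.01438 √h.
This is separable: 2 d(√h)/dt = −0.01438/A, so √h = √h₀ − (0.01438/(2A)) t.
√h = √4.965 − 0.01438·799.9/(2·5.359) = 2.22823 − 1.07320 = 1.15503.
h = 1.15503² = 1.33409 m.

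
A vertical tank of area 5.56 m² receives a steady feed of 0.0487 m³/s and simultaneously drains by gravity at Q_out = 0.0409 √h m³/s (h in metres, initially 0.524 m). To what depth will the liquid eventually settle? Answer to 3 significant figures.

1.42 m

Level balance: A dh/dt = 0.0487 − 0.0409 √h. Setting dh/dt = 0:
Q_in = 0.0409 √h_ss ⇒ √h_ss = 0.0487/0.0409 = 1.1907.
h_ss = 1.1907² = 1.4178 m. (Since h₀ = 0.524 m < h_ss, the level will rise toward this value.)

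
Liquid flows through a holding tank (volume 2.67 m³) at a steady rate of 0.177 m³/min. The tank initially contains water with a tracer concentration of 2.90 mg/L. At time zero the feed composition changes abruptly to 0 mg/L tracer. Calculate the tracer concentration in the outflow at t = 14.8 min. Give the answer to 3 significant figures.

1.09 mg/L

Mass balance on the solute (V constant): V dC/dt = Q(C_in − C).
Time constant τ = V/Q = 2.67/0.177 = 15.085 min.
C approaches C_in exponentially: C(t) = C_in + (C₀ − C_in) e^(−t/τ).
C(14.8) = 0 + (2.90 − 0)·e^(−14.8/15.085) = 0 + (2.9000)·0.37489 = 1.0872 mg/L.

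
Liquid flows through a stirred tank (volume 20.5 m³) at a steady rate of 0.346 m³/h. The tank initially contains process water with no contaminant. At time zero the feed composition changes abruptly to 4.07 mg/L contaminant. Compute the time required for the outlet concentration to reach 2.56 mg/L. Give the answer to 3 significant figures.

58.7 h

Unsteady species balance (constant V, well mixed): V dC/dt = Q(C_in − C), so τ = V/Q = 59.249 h.
C(t) = C_in + (C₀ − C_in) e^(−t/τ). Set C = 2.56 and solve for t:
e^(−t/τ) = (C − C_in)/(C₀ − C_in) = (2.56 − 4.07)/(0 − 4.07) = 0.37101
t = −τ ln(…) = 59.249 × 0.99153 = 58.747 h.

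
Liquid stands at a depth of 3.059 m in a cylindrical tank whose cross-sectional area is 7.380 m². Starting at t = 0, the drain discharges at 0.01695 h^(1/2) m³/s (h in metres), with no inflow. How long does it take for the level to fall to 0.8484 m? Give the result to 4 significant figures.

A dh/dt = −Q_out = −0.01695 √h.
This is separable: 2 d(√h)/dt = −0.01695/A, so √h = √h₀ − (0.01695/(2A)) t.
t = 2A(√h₀ − √h)/0.01695 = 2·7.380·(√3.059 − √0.8484)/0.01695
  = 14.7600 × (1.74900 − 0.921086) / 0.01695 = 720.944 s.

720.9 s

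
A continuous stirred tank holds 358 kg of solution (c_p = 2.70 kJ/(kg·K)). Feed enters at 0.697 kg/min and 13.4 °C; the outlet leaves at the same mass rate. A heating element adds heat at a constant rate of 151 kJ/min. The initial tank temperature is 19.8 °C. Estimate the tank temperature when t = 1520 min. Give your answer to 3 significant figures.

89.8 °C

Energy balance: M c_p dT/dt = ṁ c_p (T_in − T) + 151.
Rearrange: dT/dt = (T_ss − T)/τ with τ = M/ṁ = 513.63 min and T_ss = T_in + Q̇/(ṁ c_p) = 93.638 °C.
T approaches T_ss exponentially: T(t) = T_ss + (T₀ − T_ss) e^(−t/τ).
T(1520) = 93.638 + (-73.838)·e^(−1520/513.63) = 93.638 + (-73.838)·0.051854 = 89.809 °C.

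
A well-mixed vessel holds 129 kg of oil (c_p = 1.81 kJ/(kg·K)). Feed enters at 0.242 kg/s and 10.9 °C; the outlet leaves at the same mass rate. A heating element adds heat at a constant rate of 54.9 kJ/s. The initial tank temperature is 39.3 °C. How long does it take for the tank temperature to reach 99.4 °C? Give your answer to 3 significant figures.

516 s

Unsteady energy balance on the tank contents: M c_p dT/dt = ṁ c_p (T_in − T) + 54.9.
τ = M/ṁ = 533.06 s; T_ss = T_in + Q̇/(ṁ c_p) = 136.24 °C.
T(t) = T_ss + (T₀ − T_ss) e^(−t/τ). Set T = 99.4:
e^(−t/τ) = (99.4 − 136.24)/(39.3 − 136.24) = 0.38001
t = −533.06 · ln(0.38001) = 515.77 s.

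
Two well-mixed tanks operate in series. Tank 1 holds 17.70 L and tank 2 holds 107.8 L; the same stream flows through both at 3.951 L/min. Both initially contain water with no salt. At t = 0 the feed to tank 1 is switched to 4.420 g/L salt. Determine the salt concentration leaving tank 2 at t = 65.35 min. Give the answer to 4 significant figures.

3.938 g/L

Each tank obeys Vᵢ dCᵢ/dt = Q(Cᵢ₋₁ − Cᵢ), so τᵢ = Vᵢ/Q.
τ₁ = 17.70/3.951 = 4.47988 min; τ₂ = 107.8/3.951 = 27.2842 min.
Tank 1: C₁ = C_in(1 − e^(−t/τ₁)). Tank 2 (τ₁ ≠ τ₂): C₂ = C_in[1 − (τ₁ e^(−t/τ₁) − τ₂ e^(−t/τ₂))/(τ₁ − τ₂)].
At t = 65.35: e^(−t/τ₁) = 4.62116e-07, e^(−t/τ₂) = 0.0911584.
C₂ = 4.420·[1 − (4.47988·4.62116e-07 − 27.2842·0.0911584)/(-22.8044)] = 4.420·0.890934 = 3.93793 g/L.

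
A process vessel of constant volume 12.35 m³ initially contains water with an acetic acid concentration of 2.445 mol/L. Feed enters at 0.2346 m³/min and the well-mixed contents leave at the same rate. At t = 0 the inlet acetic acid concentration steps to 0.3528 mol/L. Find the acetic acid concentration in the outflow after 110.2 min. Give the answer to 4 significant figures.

0.6107 mol/L

Unsteady species balance (constant V, well mixed): V dC/dt = Q(C_in − C).
Time constant τ = V/Q = 12.35/0.2346 = 52.6428 min.
C approaches C_in exponentially: C(t) = C_in + (C₀ − C_in) e^(−t/τ).
C(110.2) = 0.3528 + (2.445 − 0.3528)·e^(−110.2/52.6428) = 0.3528 + (2.09220)·0.123273 = 0.610712 mol/L.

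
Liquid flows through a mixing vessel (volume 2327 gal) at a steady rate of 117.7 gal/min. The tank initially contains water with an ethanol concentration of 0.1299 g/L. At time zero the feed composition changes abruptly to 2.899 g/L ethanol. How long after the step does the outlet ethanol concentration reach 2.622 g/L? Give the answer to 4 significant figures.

45.52 min

Mass balance on the solute (V constant): V dC/dt = Q(C_in − C), so τ = V/Q = 19.7706 min.
C(t) = C_in + (C₀ − C_in) e^(−t/τ). Set C = 2.622 and solve for t:
e^(−t/τ) = (C − C_in)/(C₀ − C_in) = (2.622 − 2.899)/(0.1299 − 2.899) = 0.100033
t = −τ ln(…) = 19.7706 × 2.30226 = 45.5171 min.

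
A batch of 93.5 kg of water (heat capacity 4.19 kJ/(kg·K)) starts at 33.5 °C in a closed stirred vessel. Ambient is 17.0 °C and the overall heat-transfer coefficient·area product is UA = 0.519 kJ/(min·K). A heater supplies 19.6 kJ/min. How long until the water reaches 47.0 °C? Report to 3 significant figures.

Lumped-capacitance energy balance: M c_p dT/dt = UA(T_amb − T) + Q̇.
τ = M c_p/UA = 754.85 min; T_ss = T_amb + Q̇/UA = 17.0 + 19.6/0.519 = 54.765 °C.
T(t) = T_ss + (T₀ − T_ss)e^(−t/τ); set T = 47.0:
t = −τ ln[(T − T_ss)/(T₀ − T_ss)] = −754.85 · ln(0.36515) = 760.46 min.

760 min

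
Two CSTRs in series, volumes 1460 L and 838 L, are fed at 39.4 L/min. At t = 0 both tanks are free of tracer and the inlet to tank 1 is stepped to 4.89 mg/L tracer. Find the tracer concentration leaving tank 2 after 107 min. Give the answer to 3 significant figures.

Time constants: τᵢ = Vᵢ/Q for each well-mixed tank.
τ₁ = 1460/39.4 = 37.056 min; τ₂ = 838/39.4 = 21.269 min.
Solving the cascade with C₁(0)=C₂(0)=0 gives C₂(t) = C_in[1 − (τ₁ e^(−t/τ₁) − τ₂ e^(−t/τ₂))/(τ₁ − τ₂)].
At t = 107: e^(−t/τ₁) = 0.055713, e^(−t/τ₂) = 0.0065337.
C₂ = 4.89·[1 − (37.056·0.055713 − 21.269·0.0065337)/(15.787)] = 4.89·0.87803 = 4.2936 mg/L.

4.29 mg/L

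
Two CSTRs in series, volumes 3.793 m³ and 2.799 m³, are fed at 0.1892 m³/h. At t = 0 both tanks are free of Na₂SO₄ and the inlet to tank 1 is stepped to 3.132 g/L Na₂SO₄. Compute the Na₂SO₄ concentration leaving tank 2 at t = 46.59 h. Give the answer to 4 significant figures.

Time constants: τᵢ = Vᵢ/Q for each well-mixed tank.
τ₁ = 3.793/0.1892 = 20.0476 h; τ₂ = 2.799/0.1892 = 14.7939 h.
Tank 1: C₁ = C_in(1 − e^(−t/τ₁)). Tank 2 (τ₁ ≠ τ₂): C₂ = C_in[1 − (τ₁ e^(−t/τ₁) − τ₂ e^(−t/τ₂))/(τ₁ − τ₂)].
At t = 46.59: e^(−t/τ₁) = 0.0978840, e^(−t/τ₂) = 0.0428831.
C₂ = 3.132·[1 − (20.0476·0.0978840 − 14.7939·0.0428831)/(5.25370)] = 3.132·0.747239 = 2.34035 g/L.

2.340 g/L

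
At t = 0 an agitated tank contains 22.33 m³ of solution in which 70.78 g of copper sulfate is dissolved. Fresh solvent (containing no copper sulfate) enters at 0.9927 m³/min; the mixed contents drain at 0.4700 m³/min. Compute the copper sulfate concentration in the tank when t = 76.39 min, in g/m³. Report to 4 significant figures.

0.4522 g/m³

Total volume: dV/dt = Q_in − Q_out = 0.522700 m³/min, so V(t) = 22.33 + 0.522700 t and V(76.39) = 62.2591 m³.
No copper sulfate enters, so dm/dt = −Q_out · (m/V).
dm/m = −Q_out dt/(V₀ + 0.522700 t); integrating gives ln(m/m₀) = −(Q_out/(Q_in−Q_out)) ln(V/V₀).
m = m₀ (V₀/V)^(Q_out/(Q_in−Q_out)) = 70.78 × (22.33/62.2591)^(0.899177) = 28.1510 g.
C = m/V = 28.1510/62.2591 = 0.452160 g/m³.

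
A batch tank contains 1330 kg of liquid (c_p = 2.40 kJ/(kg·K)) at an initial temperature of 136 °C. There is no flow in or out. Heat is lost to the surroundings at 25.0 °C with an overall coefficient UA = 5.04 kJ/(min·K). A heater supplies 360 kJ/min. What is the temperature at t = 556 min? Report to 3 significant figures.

113 °C

Lumped-capacitance energy balance: M c_p dT/dt = UA(T_amb − T) + Q̇.
dT/dt = (T_ss − T)/τ with T_ss = T_amb + Q̇/UA = 25.0 + 360/5.04 = 96.429 °C, τ = M c_p/UA = 1330·2.40/5.04 = 633.33 min.
T approaches T_ss exponentially: T(t) = T_ss + (T₀ − T_ss) e^(−t/τ).
T(556) = 96.429 + (39.571)·0.41566 = 112.88 °C.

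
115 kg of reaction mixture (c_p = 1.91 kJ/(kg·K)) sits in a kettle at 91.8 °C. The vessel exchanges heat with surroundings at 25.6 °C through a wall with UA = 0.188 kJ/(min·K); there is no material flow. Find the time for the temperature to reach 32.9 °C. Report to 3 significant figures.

Lumped-capacitance energy balance: M c_p dT/dt = UA(T_amb − T).
τ = M c_p/UA = 1168.4 min; T_ss = T_amb = 25.600 °C.
T(t) = T_ss + (T₀ − T_ss)e^(−t/τ); set T = 32.9:
t = −τ ln[(T − T_ss)/(T₀ − T_ss)] = −1168.4 · ln(0.11027) = 2576.0 min.

2580 min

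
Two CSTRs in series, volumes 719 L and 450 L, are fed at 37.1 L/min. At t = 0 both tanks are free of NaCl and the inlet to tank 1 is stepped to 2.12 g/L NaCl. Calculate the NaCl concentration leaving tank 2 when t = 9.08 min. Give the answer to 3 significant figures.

Time constants: τᵢ = Vᵢ/Q for each well-mixed tank.
τ₁ = 719/37.1 = 19.380 min; τ₂ = 450/37.1 = 12.129 min.
Solving the cascade with C₁(0)=C₂(0)=0 gives C₂(t) = C_in[1 − (τ₁ e^(−t/τ₁) − τ₂ e^(−t/τ₂))/(τ₁ − τ₂)].
At t = 9.08: e^(−t/τ₁) = 0.62593, e^(−t/τ₂) = 0.47303.
C₂ = 2.12·[1 − (19.380·0.62593 − 12.129·0.47303)/(7.2507)] = 2.12·0.11830 = 0.25080 g/L.

0.251 g/L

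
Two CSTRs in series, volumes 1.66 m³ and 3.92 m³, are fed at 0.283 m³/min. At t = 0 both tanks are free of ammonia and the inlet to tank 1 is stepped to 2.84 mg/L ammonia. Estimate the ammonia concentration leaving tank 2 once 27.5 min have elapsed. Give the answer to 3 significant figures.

2.18 mg/L

Time constants: τᵢ = Vᵢ/Q for each well-mixed tank.
τ₁ = 1.66/0.283 = 5.8657 min; τ₂ = 3.92/0.283 = 13.852 min.
Solving the cascade with C₁(0)=C₂(0)=0 gives C₂(t) = C_in[1 − (τ₁ e^(−t/τ₁) − τ₂ e^(−t/τ₂))/(τ₁ − τ₂)].
At t = 27.5: e^(−t/τ₁) = 0.0092027, e^(−t/τ₂) = 0.13734.
C₂ = 2.84·[1 − (5.8657·0.0092027 − 13.852·0.13734)/(-7.9859)] = 2.84·0.76855 = 2.1827 mg/L.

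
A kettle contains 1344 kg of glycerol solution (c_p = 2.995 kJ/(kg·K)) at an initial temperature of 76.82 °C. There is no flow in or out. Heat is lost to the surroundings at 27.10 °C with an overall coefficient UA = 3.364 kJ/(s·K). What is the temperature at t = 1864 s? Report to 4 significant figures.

37.57 °C

M c_p dT/dt = −UA(T − T_amb).
dT/dt = (T_ss − T)/τ with T_ss = T_amb = 27.1000 °C, τ = M c_p/UA = 1344·2.995/3.364 = 1196.58 s.
Integrating: T(t) = T_ss + (T₀ − T_ss) e^(−t/τ).
T(1864) = 27.1000 + (49.7200)·0.210603 = 37.5712 °C.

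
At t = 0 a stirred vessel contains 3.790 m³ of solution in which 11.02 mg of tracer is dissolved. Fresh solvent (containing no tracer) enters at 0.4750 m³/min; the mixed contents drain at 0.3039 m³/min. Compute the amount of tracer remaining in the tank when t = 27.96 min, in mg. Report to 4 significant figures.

2.585 mg

Let m(t) be the amount of tracer. Volume: V(t) = V₀ + (Q_in − Q_out) t = 3.790 + 0.171100 t; V(27.96) = 8.57396 m³.
Solute balance: dm/dt = 0 − Q_out C = −Q_out m/V(t).
Separate: dm/m = −Q_out dt/V(t) ⇒ ln(m/m₀) = −(Q_out/(Q_in−Q_out)) ln(V/V₀).
m = m₀ (V₀/V)^(Q_out/(Q_in−Q_out)) = 11.02 × (3.790/8.57396)^(1.77615) = 2.58500 mg.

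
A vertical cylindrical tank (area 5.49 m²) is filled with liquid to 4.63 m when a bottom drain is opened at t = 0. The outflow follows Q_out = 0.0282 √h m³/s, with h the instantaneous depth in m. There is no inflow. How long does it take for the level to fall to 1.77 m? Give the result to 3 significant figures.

320 s

Unsteady balance on liquid volume: A dh/dt = −0.0282 √h.
∫ h^(−1/2) dh = −(0.0282/A) ∫ dt, giving 2√h = 2√h₀ − (0.0282/A) t.
t = 2A(√h₀ − √h)/0.0282 = 2·5.49·(√4.63 − √1.77)/0.0282
  = 10.980 × (2.1517 − 1.3304) / 0.0282 = 319.79 s.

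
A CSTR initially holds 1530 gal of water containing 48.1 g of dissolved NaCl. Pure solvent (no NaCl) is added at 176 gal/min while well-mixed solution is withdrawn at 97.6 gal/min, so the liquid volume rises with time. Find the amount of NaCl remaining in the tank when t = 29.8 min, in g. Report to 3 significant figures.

15.2 g

Let m(t) be the amount of NaCl. Volume: V(t) = V₀ + (Q_in − Q_out) t = 1530 + 78.400 t; V(29.8) = 3866.3 gal.
Solute balance: dm/dt = 0 − Q_out C = −Q_out m/V(t).
Separate: dm/m = −Q_out dt/V(t) ⇒ ln(m/m₀) = −(Q_out/(Q_in−Q_out)) ln(V/V₀).
m = m₀ (V₀/V)^(Q_out/(Q_in−Q_out)) = 48.1 × (1530/3866.3)^(1.2449) = 15.168 g.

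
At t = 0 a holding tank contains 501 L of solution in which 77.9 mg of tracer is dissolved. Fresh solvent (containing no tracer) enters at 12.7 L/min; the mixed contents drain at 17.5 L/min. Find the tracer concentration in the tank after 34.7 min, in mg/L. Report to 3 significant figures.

Let m(t) be the amount of tracer. Volume: V(t) = V₀ + (Q_in − Q_out) t = 501 − 4.8000 t; V(34.7) = 334.44 L.
Solute balance: dm/dt = 0 − Q_out C = −Q_out m/V(t).
dm/m = −Q_out dt/(V₀ − 4.8000 t); integrating gives ln(m/m₀) = −(Q_out/(Q_in−Q_out)) ln(V/V₀).
m = m₀ (V₀/V)^(Q_out/(Q_in−Q_out)) = 77.9 × (501/334.44)^(-3.6458) = 17.849 mg.
C = m/V = 17.849/334.44 = 0.053371 mg/L.

0.0534 mg/L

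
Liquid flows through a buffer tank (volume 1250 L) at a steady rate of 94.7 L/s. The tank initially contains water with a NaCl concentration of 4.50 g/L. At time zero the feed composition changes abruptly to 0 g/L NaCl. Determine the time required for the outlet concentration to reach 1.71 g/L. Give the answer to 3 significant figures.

Accumulation = in − out for the solute gives V dC/dt = Q(C_in − C), so τ = V/Q = 13.200 s.
C(t) = C_in + (C₀ − C_in) e^(−t/τ). Set C = 1.71 and solve for t:
e^(−t/τ) = (C − C_in)/(C₀ − C_in) = (1.71 − 0)/(4.50 − 0) = 0.38000
t = −τ ln(…) = 13.200 × 0.96758 = 12.772 s.

12.8 s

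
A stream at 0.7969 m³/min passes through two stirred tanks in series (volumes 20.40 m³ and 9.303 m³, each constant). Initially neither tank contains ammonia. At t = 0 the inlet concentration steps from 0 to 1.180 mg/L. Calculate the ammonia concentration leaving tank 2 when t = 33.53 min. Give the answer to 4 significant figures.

0.6505 mg/L

Species balance on tank i: dCᵢ/dt = (Cᵢ₋₁ − Cᵢ)/τᵢ with τᵢ = Vᵢ/Q.
τ₁ = 20.40/0.7969 = 25.5992 min; τ₂ = 9.303/0.7969 = 11.6740 min.
Tank 1: C₁ = C_in(1 − e^(−t/τ₁)). Tank 2 (τ₁ ≠ τ₂): C₂ = C_in[1 − (τ₁ e^(−t/τ₁) − τ₂ e^(−t/τ₂))/(τ₁ − τ₂)].
At t = 33.53: e^(−t/τ₁) = 0.269872, e^(−t/τ₂) = 0.0565744.
C₂ = 1.180·[1 − (25.5992·0.269872 − 11.6740·0.0565744)/(13.9252)] = 1.180·0.551313 = 0.650549 mg/L.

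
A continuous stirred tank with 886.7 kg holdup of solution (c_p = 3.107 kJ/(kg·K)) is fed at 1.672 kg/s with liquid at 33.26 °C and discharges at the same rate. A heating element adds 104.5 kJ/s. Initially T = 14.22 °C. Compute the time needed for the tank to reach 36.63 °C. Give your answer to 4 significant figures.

450.5 s

M c_p dT/dt = ṁ c_p (T_in − T) + Q̇.
τ = M/ṁ = 530.323 s; T_ss = T_in + Q̇/(ṁ c_p) = 53.3759 °C.
T(t) = T_ss + (T₀ − T_ss) e^(−t/τ). Set T = 36.63:
e^(−t/τ) = (36.63 − 53.3759)/(14.22 − 53.3759) = 0.427672
t = −530.323 · ln(0.427672) = 450.456 s.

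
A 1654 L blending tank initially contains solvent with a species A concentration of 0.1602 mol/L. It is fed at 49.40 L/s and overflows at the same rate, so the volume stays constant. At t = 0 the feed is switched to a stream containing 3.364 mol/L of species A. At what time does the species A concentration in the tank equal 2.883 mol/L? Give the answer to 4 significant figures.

63.49 s

Species balance: V dC/dt = Q(C_in − C) ⇒ τ = V/Q = 33.4818 s.
C(t) = C_in + (C₀ − C_in) e^(−t/τ). Set C = 2.883 and solve for t:
e^(−t/τ) = (C − C_in)/(C₀ − C_in) = (2.883 − 3.364)/(0.1602 − 3.364) = 0.150134
t = −τ ln(…) = 33.4818 × 1.89623 = 63.4890 s.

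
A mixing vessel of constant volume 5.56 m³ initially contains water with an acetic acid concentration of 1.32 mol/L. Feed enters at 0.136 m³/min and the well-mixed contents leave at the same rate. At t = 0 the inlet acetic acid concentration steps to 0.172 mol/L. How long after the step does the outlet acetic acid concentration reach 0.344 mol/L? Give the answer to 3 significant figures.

Species balance: V dC/dt = Q(C_in − C) ⇒ τ = V/Q = 40.882 min.
C(t) = C_in + (C₀ − C_in) e^(−t/τ). Set C = 0.344 and solve for t:
e^(−t/τ) = (C − C_in)/(C₀ − C_in) = (0.344 − 0.172)/(1.32 − 0.172) = 0.14983
t = −τ ln(…) = 40.882 × 1.8983 = 77.606 min.

77.6 min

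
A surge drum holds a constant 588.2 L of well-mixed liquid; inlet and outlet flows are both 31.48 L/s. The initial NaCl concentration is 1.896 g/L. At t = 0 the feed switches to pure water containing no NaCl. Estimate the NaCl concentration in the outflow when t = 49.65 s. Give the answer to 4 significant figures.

0.1330 g/L

Species balance on the tank: V dC/dt = Q(C_in − C).
Rewrite as dC/dt + C/τ = C_in/τ, τ = V/Q = 18.6849 s.
Integrating: C(t) = C_in + (C₀ − C_in) e^(−t/τ).
C(49.65) = 0 + (1.896 − 0)·e^(−49.65/18.6849) = 0 + (1.89600)·0.0701423 = 0.132990 g/L.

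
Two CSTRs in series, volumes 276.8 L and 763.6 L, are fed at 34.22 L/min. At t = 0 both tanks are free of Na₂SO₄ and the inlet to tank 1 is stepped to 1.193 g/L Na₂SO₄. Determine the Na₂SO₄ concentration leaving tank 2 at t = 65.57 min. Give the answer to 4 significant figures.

1.094 g/L

Each tank obeys Vᵢ dCᵢ/dt = Q(Cᵢ₋₁ − Cᵢ), so τᵢ = Vᵢ/Q.
τ₁ = 276.8/34.22 = 8.08884 min; τ₂ = 763.6/34.22 = 22.3144 min.
Tank 1: C₁ = C_in(1 − e^(−t/τ₁)). Tank 2 (τ₁ ≠ τ₂): C₂ = C_in[1 − (τ₁ e^(−t/τ₁) − τ₂ e^(−t/τ₂))/(τ₁ − τ₂)].
At t = 65.57: e^(−t/τ₁) = 0.000301653, e^(−t/τ₂) = 0.0529474.
C₂ = 1.193·[1 − (8.08884·0.000301653 − 22.3144·0.0529474)/(-14.2256)] = 1.193·0.917118 = 1.09412 g/L.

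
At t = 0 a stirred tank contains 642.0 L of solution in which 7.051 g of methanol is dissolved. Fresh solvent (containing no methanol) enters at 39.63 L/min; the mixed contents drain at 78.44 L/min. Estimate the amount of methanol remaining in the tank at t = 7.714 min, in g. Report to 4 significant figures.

Total volume: dV/dt = Q_in − Q_out = -38.8100 L/min, so V(t) = 642.0 − 38.8100 t and V(7.714) = 342.620 L.
Species balance (pure solvent in): dm/dt = −Q_out · m/V(t).
Separate: dm/m = −Q_out dt/V(t) ⇒ ln(m/m₀) = −(Q_out/(Q_in−Q_out)) ln(V/V₀).
m = m₀ (V₀/V)^(Q_out/(Q_in−Q_out)) = 7.051 × (642.0/342.620)^(-2.02113) = 1.98172 g.

1.982 g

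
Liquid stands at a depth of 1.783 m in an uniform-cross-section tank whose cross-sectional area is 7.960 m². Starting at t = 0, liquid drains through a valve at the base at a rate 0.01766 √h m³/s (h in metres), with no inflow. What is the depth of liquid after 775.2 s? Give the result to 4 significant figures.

With no inflow, A dh/dt = −0.01766 √h.
∫ h^(−1/2) dh = −(0.01766/A) ∫ dt, giving 2√h = 2√h₀ − (0.01766/A) t.
√h = √1.783 − 0.01766·775.2/(2·7.960) = 1.33529 − 0.859927 = 0.475364.
h = 0.475364² = 0.225971 m.

0.2260 m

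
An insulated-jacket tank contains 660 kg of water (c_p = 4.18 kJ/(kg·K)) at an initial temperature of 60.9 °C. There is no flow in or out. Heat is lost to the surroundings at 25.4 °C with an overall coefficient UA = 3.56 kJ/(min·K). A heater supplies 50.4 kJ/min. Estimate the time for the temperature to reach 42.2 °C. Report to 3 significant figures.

Lumped-capacitance energy balance: M c_p dT/dt = UA(T_amb − T) + Q̇.
τ = M c_p/UA = 774.94 min; T_ss = T_amb + Q̇/UA = 25.4 + 50.4/3.56 = 39.557 °C.
T(t) = T_ss + (T₀ − T_ss)e^(−t/τ); set T = 42.2:
t = −τ ln[(T − T_ss)/(T₀ − T_ss)] = −774.94 · ln(0.12382) = 1618.8 min.

1620 min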